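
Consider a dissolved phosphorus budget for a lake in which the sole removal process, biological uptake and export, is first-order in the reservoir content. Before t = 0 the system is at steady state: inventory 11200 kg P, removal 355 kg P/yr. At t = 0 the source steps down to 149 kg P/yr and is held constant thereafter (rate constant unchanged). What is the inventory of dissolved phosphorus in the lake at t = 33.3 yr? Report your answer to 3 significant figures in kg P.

τ = M₀/F₀ = 11200/355 = 31.55 yr; rate constant k = 1/τ.
New steady state M_∞ = F₁/k = F₁·τ = 149 × 31.55 = 4700.8 kg P.
M(t) = M_∞ + (M₀ − M_∞)·e^(−t/τ); t/τ = 33.3/31.55 = 1.055, so e^(−t/τ) = 0.3480.
M(t) = 4700.8 + 6499 × 0.3480 = 6962.7 kg P.

6960 kg P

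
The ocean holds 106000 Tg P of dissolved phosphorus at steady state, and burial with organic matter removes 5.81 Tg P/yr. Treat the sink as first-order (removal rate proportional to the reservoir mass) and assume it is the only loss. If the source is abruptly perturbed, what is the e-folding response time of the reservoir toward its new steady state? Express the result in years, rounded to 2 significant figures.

18000 yr

For a linear reservoir the response time equals the residence time τ = M/F.
τ = 106000 / 5.81 = 18240 yr.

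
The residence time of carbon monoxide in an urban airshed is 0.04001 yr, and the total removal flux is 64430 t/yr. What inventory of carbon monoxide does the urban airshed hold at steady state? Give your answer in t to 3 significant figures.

2580 t

τ = M/F ⇒ M = τ × F = 0.04001 × 64430 = 2578 t.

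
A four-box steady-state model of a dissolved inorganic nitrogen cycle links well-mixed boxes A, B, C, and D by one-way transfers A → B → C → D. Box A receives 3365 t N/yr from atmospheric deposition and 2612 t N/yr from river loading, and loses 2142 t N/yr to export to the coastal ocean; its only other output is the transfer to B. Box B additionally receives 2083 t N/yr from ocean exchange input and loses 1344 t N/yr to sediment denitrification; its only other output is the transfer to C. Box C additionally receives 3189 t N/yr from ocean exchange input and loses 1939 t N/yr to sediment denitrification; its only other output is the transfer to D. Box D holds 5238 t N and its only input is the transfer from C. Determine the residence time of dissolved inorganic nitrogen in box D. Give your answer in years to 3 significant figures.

Box A: F(A→B) = (3365 + 2612) − 2142 = 3835.0 t N/yr.
Box B: F(B→C) = (3835.0 + 2083) − 1344 = 4574.0 t N/yr.
Box C: F(C→D) = (4574.0 + 3189) − 1939 = 5824.0 t N/yr.
Box D throughput = its input = 5824.0 t N/yr; τ = 5238 / 5824.0 = 0.8994 yr.

0.899 yr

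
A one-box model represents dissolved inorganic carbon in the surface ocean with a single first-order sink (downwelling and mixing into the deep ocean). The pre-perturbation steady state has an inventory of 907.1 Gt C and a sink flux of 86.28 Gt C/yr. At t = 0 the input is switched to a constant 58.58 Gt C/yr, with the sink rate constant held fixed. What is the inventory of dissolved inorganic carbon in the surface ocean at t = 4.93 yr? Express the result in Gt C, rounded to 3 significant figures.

798 Gt C

Residence time τ = M₀/F₀ = 10.51 yr. The eventual steady state is M_∞ = M₀·(F₁/F₀) = 907.1 × 58.58/86.28 = 615.88 Gt C.
The anomaly ΔM(t) = M(t) − M_∞ decays as ΔM₀·e^(−t/τ) with ΔM₀ = 907.1 − 615.88 = 291.2 Gt C.
At t = 4.93 yr, e^(−t/τ) = e^(−0.4689) = 0.6257, so ΔM = 182.2 Gt C and M = 615.88 + 182.2 = 798.09 Gt C.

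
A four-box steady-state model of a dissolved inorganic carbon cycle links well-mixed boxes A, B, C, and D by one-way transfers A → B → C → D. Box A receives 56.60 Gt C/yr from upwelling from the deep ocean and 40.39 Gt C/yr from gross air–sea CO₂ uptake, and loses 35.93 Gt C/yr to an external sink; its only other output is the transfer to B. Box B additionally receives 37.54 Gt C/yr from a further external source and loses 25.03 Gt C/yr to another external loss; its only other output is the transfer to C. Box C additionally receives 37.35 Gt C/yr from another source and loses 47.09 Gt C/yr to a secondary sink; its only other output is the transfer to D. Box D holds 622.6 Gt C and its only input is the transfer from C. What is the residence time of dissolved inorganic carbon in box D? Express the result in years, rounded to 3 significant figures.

Box A: F(A→B) = (56.60 + 40.39) − 35.93 = 61.060 Gt C/yr.
Box B: F(B→C) = (61.060 + 37.54) − 25.03 = 73.570 Gt C/yr.
Box C: F(C→D) = (73.570 + 37.35) − 47.09 = 63.830 Gt C/yr.
Box D throughput = its input = 63.830 Gt C/yr; τ = 622.6 / 63.830 = 9.754 yr.

9.75 yr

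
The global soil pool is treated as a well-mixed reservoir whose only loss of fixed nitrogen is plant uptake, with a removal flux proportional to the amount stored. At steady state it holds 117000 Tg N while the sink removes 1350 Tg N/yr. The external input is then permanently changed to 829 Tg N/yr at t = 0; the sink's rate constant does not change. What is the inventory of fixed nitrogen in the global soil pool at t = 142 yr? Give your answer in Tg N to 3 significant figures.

Residence time τ = M₀/F₀ = 86.67 yr. The eventual steady state is M_∞ = M₀·(F₁/F₀) = 117000 × 829/1350 = 71847 Tg N.
The anomaly ΔM(t) = M(t) − M_∞ decays as ΔM₀·e^(−t/τ) with ΔM₀ = 117000 − 71847 = 45150 Tg N.
At t = 142 yr, e^(−t/τ) = e^(−1.638) = 0.1943, so ΔM = 8772 Tg N and M = 71847 + 8772 = 80619 Tg N.

80600 Tg N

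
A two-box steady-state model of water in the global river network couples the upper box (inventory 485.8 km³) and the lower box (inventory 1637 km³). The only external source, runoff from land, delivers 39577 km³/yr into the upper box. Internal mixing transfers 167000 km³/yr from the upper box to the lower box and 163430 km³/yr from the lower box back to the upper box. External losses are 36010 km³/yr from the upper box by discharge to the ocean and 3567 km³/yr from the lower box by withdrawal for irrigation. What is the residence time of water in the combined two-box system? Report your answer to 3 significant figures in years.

0.0536 yr

Treat the two boxes together as one reservoir: the mixing fluxes between them are internal recycling, so τ = ΣM / Σ(external losses).
M_total = 485.8 + 1637 = 2122.8 km³.
ΣF_external_out = 36010 + 3567 = 39577 km³/yr.
τ = M_total / ΣF_ext = 2122.8 / 39577 = 0.05364 yr.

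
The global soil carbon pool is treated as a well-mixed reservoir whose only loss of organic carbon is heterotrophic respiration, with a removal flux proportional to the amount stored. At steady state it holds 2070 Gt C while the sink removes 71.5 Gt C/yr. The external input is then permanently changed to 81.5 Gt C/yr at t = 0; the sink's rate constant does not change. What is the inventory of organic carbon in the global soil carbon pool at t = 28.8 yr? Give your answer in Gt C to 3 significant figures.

2250 Gt C

The sink rate constant is k = F₀/M₀ = 71.5/2070 = 0.03454 yr⁻¹.
Solving dM/dt = F₁ − kM with M(0) = M₀ gives M(t) = F₁/k + (M₀ − F₁/k)·e^(−kt).
F₁/k = 81.5/0.03454 = 2359.5 Gt C; kt = 0.03454 × 28.8 = 0.9948, e^(−kt) = 0.3698.
M(28.8) = 2359.5 + (2070 − 2359.5) × 0.3698 = 2359.5 − 107.1 = 2252.4 Gt C.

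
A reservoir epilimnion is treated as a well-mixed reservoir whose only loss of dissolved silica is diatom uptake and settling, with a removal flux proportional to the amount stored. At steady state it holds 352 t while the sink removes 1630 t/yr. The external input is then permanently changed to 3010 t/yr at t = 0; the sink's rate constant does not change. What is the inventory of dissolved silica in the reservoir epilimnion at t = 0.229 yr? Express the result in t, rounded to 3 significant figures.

547 t

Residence time τ = M₀/F₀ = 0.2160 yr. The eventual steady state is M_∞ = M₀·(F₁/F₀) = 352 × 3010/1630 = 650.01 t.
The anomaly ΔM(t) = M(t) − M_∞ decays as ΔM₀·e^(−t/τ) with ΔM₀ = 352 − 650.01 = −298.0 t.
At t = 0.229 yr, e^(−t/τ) = e^(−1.060) = 0.3463, so ΔM = −103.2 t and M = 650.01 − 103.2 = 546.81 t.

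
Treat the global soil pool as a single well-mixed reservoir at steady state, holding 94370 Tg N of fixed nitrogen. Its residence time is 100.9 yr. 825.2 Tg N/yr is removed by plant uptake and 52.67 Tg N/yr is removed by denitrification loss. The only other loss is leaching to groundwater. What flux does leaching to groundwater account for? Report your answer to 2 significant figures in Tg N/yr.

57 Tg N/yr

Total removal F = M/τ = 94370 / 100.9 = 935.3 Tg N/yr.
Leaching to groundwater = F − (825.2 + 52.67) = 935.3 − 877.9 = 57.41 Tg N/yr.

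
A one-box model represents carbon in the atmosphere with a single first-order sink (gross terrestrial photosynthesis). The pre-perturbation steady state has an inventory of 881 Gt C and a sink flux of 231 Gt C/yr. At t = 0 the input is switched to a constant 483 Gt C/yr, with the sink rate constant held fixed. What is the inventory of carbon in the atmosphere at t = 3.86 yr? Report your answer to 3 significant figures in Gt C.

1490 Gt C

The sink rate constant is k = F₀/M₀ = 231/881 = 0.2622 yr⁻¹.
Solving dM/dt = F₁ − kM with M(0) = M₀ gives M(t) = F₁/k + (M₀ − F₁/k)·e^(−kt).
F₁/k = 483/0.2622 = 1842.1 Gt C; kt = 0.2622 × 3.86 = 1.012, e^(−kt) = 0.3635.
M(3.86) = 1842.1 + (881 − 1842.1) × 0.3635 = 1842.1 − 349.3 = 1492.8 Gt C.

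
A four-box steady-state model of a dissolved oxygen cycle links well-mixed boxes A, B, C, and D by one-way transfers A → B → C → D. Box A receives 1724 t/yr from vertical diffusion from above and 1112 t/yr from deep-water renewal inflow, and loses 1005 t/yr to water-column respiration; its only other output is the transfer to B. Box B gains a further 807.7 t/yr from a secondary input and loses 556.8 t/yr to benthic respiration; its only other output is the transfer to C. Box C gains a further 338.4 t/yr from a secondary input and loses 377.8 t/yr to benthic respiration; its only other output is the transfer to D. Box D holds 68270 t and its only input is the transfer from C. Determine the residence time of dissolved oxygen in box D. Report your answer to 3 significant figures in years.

Box A: F(A→B) = (1724 + 1112) − 1005 = 1831.0 t/yr.
Box B: F(B→C) = (1831.0 + 807.7) − 556.8 = 2081.9 t/yr.
Box C: F(C→D) = (2081.9 + 338.4) − 377.8 = 2042.5 t/yr.
Box D throughput = its input = 2042.5 t/yr; τ = 68270 / 2042.5 = 33.42 yr.

33.4 yr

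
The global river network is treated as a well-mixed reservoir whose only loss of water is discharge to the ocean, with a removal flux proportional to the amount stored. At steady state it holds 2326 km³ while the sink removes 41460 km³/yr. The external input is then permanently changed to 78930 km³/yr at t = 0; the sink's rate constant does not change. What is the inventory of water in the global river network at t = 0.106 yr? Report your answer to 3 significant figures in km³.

4110 km³

The sink rate constant is k = F₀/M₀ = 41460/2326 = 17.82 yr⁻¹.
Solving dM/dt = F₁ − kM with M(0) = M₀ gives M(t) = F₁/k + (M₀ − F₁/k)·e^(−kt).
F₁/k = 78930/17.82 = 4428.2 km³; kt = 17.82 × 0.106 = 1.889, e^(−kt) = 0.1512.
M(0.106) = 4428.2 + (2326 − 4428.2) × 0.1512 = 4428.2 − 317.8 = 4110.4 km³.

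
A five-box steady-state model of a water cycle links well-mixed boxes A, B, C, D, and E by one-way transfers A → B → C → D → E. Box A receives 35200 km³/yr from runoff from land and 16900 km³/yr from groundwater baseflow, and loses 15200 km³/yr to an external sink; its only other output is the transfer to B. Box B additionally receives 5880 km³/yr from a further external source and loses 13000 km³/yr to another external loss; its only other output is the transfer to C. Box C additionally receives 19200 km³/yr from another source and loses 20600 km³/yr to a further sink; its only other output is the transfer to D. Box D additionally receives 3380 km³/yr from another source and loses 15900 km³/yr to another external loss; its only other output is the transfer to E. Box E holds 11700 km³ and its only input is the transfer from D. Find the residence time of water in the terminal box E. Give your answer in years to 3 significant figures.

0.738 yr

Box A: F(A→B) = (35200 + 16900) − 15200 = 36900 km³/yr.
Box B: F(B→C) = (36900 + 5880) − 13000 = 29780 km³/yr.
Box C: F(C→D) = (29780 + 19200) − 20600 = 28380 km³/yr.
Box D: F(D→E) = (28380 + 3380) − 15900 = 15860 km³/yr.
Box E throughput = its input = 15860 km³/yr; τ = 11700 / 15860 = 0.7377 yr.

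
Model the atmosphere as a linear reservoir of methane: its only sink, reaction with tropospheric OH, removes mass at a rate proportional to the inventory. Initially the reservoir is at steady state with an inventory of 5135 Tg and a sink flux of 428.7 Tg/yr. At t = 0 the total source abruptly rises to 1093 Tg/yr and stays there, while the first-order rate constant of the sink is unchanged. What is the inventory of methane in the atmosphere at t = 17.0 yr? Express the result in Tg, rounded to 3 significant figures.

Residence time τ = M₀/F₀ = 11.98 yr. The eventual steady state is M_∞ = M₀·(F₁/F₀) = 5135 × 1093/428.7 = 13092 Tg.
The anomaly ΔM(t) = M(t) − M_∞ decays as ΔM₀·e^(−t/τ) with ΔM₀ = 5135 − 13092 = −7957 Tg.
At t = 17.0 yr, e^(−t/τ) = e^(−1.419) = 0.2419, so ΔM = −1925 Tg and M = 13092 − 1925 = 11167 Tg.

11200 Tg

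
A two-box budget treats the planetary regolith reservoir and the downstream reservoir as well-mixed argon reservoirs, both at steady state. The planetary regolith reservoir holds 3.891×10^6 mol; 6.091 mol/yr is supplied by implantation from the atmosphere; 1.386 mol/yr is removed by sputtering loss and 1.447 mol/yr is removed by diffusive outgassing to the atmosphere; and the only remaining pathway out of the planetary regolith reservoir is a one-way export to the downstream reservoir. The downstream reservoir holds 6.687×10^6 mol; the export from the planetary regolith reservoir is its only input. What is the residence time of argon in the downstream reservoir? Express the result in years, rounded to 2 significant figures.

Balance the planetary regolith reservoir: ΣF_in = 6.0910 mol/yr.
Export to the downstream reservoir = ΣF_in − (1.386 + 1.447) = 3.2580 mol/yr.
At steady state the output of the downstream reservoir equals its input, 3.2580 mol/yr.
τ = M / F = 6.687×10^6 / 3.2580 = 2.052×10^6 yr.

2.1×10^6 yr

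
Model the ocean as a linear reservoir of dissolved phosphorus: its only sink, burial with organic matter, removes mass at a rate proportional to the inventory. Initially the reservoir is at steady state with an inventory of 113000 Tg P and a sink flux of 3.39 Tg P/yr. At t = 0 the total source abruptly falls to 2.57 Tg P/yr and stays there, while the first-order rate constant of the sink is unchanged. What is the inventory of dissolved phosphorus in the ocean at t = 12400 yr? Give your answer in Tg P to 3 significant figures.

Residence time τ = M₀/F₀ = 33330 yr. The eventual steady state is M_∞ = M₀·(F₁/F₀) = 113000 × 2.57/3.39 = 85667 Tg P.
The anomaly ΔM(t) = M(t) − M_∞ decays as ΔM₀·e^(−t/τ) with ΔM₀ = 113000 − 85667 = 27330 Tg P.
At t = 12400 yr, e^(−t/τ) = e^(−0.3720) = 0.6894, so ΔM = 18840 Tg P and M = 85667 + 18840 = 104510 Tg P.

105000 Tg P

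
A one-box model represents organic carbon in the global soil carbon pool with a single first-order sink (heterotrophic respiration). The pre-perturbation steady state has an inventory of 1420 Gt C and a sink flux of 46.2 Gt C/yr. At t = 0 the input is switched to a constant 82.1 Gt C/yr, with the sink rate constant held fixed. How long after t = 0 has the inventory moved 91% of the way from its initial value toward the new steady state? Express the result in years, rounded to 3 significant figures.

74.0 yr

τ = M₀/F₀ = 1420/46.2 = 30.74 yr.
The remaining gap fraction is e^(−t/τ); 91% covered ⇒ e^(−t/τ) = 0.0900.
t = −τ ln(0.0900) = 30.74 × 2.408 = 74.01 yr.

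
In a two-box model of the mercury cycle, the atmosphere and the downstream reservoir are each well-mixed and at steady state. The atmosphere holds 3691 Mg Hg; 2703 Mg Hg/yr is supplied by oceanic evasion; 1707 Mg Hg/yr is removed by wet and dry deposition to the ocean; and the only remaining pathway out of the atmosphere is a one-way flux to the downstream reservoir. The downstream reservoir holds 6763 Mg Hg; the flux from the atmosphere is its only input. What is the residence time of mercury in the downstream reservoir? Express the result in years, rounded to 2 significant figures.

Balance the atmosphere: ΣF_in = 2703.0 Mg Hg/yr.
Flux to the downstream reservoir = ΣF_in − (1707) = 996.00 Mg Hg/yr.
At steady state the output of the downstream reservoir equals its input, 996.00 Mg Hg/yr.
τ = M / F = 6763 / 996.00 = 6.790 yr.

6.8 yr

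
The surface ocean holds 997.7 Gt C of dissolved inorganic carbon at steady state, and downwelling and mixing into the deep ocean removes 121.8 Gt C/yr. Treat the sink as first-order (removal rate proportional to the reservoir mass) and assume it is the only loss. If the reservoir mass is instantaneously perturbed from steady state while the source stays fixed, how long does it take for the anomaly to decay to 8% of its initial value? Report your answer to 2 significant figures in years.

21 yr

For a linear reservoir the anomaly decays as exp(−t/τ) with τ = M/F = 997.7/121.8 = 8.191 yr.
exp(−t/τ) = 0.08 ⇒ t = −τ ln(0.08) = 8.191 × 2.526 = 20.69 yr.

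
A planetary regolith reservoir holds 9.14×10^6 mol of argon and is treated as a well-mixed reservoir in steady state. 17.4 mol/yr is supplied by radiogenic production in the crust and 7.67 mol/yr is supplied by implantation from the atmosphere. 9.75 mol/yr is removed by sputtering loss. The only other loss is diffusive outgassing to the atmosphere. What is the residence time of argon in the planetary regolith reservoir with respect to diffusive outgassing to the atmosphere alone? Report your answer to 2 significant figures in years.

At steady state ΣF_in = ΣF_out.
ΣF_in = 17.4 + 7.67 = 25.070 mol/yr.
Diffusive outgassing to the atmosphere flux = ΣF_in − (9.75) = 25.070 − 9.750 = 15.32 mol/yr.
τ = M / F = 9.14×10^6 / 15.32 = 596600 yr.

600000 yr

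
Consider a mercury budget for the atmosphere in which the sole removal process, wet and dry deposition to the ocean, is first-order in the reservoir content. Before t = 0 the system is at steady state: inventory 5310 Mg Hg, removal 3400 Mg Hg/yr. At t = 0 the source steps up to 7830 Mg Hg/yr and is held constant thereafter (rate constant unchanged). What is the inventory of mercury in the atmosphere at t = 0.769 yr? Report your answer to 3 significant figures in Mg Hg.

The sink rate constant is k = F₀/M₀ = 3400/5310 = 0.6403 yr⁻¹.
Solving dM/dt = F₁ − kM with M(0) = M₀ gives M(t) = F₁/k + (M₀ − F₁/k)·e^(−kt).
F₁/k = 7830/0.6403 = 12229 Mg Hg; kt = 0.6403 × 0.769 = 0.4924, e^(−kt) = 0.6112.
M(0.769) = 12229 + (5310 − 12229) × 0.6112 = 12229 − 4228 = 8000.2 Mg Hg.

8000 Mg Hg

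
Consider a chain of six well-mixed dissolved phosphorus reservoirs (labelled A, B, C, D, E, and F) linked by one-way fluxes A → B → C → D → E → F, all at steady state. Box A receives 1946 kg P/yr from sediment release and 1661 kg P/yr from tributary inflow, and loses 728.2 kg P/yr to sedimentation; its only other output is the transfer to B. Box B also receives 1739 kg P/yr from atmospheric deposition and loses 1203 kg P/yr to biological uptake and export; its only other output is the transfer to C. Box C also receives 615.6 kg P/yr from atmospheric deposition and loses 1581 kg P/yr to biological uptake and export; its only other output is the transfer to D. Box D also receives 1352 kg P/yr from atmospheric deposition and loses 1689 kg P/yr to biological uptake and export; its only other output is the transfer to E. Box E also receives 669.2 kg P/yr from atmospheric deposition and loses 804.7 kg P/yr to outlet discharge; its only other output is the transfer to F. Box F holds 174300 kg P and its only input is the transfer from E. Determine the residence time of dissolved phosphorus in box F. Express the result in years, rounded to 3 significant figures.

88.2 yr

Box A: F(A→B) = (1946 + 1661) − 728.2 = 2878.8 kg P/yr.
Box B: F(B→C) = (2878.8 + 1739) − 1203 = 3414.8 kg P/yr.
Box C: F(C→D) = (3414.8 + 615.6) − 1581 = 2449.4 kg P/yr.
Box D: F(D→E) = (2449.4 + 1352) − 1689 = 2112.4 kg P/yr.
Box E: F(E→F) = (2112.4 + 669.2) − 804.7 = 1976.9 kg P/yr.
Box F throughput = its input = 1976.9 kg P/yr; τ = 174300 / 1976.9 = 88.17 yr.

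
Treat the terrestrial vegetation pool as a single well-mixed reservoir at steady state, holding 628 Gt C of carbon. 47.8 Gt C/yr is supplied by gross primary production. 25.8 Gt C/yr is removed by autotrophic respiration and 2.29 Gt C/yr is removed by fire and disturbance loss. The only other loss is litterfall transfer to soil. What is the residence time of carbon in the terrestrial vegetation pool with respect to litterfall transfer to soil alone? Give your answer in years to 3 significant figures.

At steady state ΣF_in = ΣF_out.
ΣF_in = 47.800 Gt C/yr.
Litterfall transfer to soil flux = ΣF_in − (25.8 + 2.29) = 47.800 − 28.09 = 19.71 Gt C/yr.
τ = M / F = 628 / 19.71 = 31.86 yr.

31.9 yr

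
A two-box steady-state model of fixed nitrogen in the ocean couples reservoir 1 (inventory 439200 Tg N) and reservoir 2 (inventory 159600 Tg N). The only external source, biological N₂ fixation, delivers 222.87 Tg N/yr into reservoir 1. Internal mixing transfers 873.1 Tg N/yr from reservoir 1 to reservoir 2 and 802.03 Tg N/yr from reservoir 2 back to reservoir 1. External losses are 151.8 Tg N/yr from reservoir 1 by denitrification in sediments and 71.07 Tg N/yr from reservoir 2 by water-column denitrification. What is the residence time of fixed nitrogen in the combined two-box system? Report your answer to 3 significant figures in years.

2690 yr

For the system as a whole, the A↔B exchange is internal and contributes nothing to the throughput; only the external sinks remove mass.
M_total = 439200 + 159600 = 598800 Tg N.
ΣF_external_out = 151.8 + 71.07 = 222.87 Tg N/yr.
τ = M_total / ΣF_ext = 598800 / 222.87 = 2687 yr.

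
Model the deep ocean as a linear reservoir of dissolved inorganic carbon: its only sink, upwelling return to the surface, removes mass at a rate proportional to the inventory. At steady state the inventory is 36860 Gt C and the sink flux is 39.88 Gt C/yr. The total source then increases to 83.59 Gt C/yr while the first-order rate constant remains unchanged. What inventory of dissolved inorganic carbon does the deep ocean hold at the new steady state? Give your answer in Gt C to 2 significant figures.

Rate constant k = F/M = 39.88 / 36860 = 0.001082 yr⁻¹.
At the new steady state, source = k·M_new ⇒ M_new = 83.59 / 0.001082 = 77260 Gt C.
(Equivalently M_new = M × F_new/F_old = 36860 × 83.59/39.88.)

77000 Gt C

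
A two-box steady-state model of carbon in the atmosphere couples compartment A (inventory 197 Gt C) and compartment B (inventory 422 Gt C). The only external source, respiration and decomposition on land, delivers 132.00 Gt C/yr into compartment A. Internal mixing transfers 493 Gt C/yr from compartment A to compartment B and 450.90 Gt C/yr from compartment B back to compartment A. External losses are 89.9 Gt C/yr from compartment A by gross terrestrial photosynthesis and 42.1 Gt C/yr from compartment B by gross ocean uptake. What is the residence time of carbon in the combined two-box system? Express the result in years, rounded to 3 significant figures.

4.69 yr

Residence time in the combined system uses the total inventory and the total *external* removal — internal exchanges between the two boxes cancel.
M_total = 197 + 422 = 619.00 Gt C.
ΣF_external_out = 89.9 + 42.1 = 132.00 Gt C/yr.
τ = M_total / ΣF_ext = 619.00 / 132.00 = 4.689 yr.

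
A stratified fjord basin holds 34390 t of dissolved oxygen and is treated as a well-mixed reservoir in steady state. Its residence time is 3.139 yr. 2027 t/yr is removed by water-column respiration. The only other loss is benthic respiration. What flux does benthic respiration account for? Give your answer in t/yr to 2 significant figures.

Total removal F = M/τ = 34390 / 3.139 = 10960 t/yr.
Benthic respiration = F − (2027) = 10960 − 2027 = 8929 t/yr.

8900 t/yr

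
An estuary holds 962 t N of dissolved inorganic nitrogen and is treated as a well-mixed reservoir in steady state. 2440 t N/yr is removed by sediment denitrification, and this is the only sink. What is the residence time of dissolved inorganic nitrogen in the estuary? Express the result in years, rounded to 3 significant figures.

τ = M / F = 962 / 2440 = 0.3943 yr.

0.394 yr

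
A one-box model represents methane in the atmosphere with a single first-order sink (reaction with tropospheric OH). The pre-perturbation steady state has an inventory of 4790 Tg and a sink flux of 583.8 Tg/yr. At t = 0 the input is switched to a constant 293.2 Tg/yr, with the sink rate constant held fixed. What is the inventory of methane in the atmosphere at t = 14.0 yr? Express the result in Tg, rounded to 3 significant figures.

2840 Tg

The sink rate constant is k = F₀/M₀ = 583.8/4790 = 0.1219 yr⁻¹.
Solving dM/dt = F₁ − kM with M(0) = M₀ gives M(t) = F₁/k + (M₀ − F₁/k)·e^(−kt).
F₁/k = 293.2/0.1219 = 2405.7 Tg; kt = 0.1219 × 14.0 = 1.706, e^(−kt) = 0.1815.
M(14.0) = 2405.7 + (4790 − 2405.7) × 0.1815 = 2405.7 + 432.8 = 2838.5 Tg.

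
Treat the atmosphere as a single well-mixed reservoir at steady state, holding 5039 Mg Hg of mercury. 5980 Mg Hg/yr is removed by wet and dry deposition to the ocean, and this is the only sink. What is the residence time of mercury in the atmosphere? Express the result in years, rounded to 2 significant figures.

0.84 yr

τ = M / F = 5039 / 5980 = 0.8426 yr.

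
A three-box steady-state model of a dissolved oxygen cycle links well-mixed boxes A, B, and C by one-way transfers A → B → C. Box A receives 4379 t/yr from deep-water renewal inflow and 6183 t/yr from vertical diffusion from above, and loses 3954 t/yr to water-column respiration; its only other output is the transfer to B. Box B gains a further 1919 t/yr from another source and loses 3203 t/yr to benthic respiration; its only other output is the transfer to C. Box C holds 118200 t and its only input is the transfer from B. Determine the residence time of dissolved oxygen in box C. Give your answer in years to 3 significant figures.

Box A: F(A→B) = (4379 + 6183) − 3954 = 6608.0 t/yr.
Box B: F(B→C) = (6608.0 + 1919) − 3203 = 5324.0 t/yr.
Box C throughput = its input = 5324.0 t/yr; τ = 118200 / 5324.0 = 22.20 yr.

22.2 yr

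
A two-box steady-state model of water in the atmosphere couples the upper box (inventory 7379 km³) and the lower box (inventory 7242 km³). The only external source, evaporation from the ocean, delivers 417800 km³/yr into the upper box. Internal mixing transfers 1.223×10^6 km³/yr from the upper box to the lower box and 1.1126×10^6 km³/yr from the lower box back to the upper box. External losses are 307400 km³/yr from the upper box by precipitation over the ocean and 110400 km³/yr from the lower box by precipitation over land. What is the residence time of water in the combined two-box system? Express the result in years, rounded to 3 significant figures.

0.0350 yr

Treat the two boxes together as one reservoir: the mixing fluxes between them are internal recycling, so τ = ΣM / Σ(external losses).
M_total = 7379 + 7242 = 14621 km³.
ΣF_external_out = 307400 + 110400 = 417800 km³/yr.
τ = M_total / ΣF_ext = 14621 / 417800 = 0.03500 yr.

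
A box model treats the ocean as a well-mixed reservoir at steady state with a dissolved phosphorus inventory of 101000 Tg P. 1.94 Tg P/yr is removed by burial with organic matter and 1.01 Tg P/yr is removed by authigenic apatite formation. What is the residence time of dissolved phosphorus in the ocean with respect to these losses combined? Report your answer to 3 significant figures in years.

34200 yr

Total removal = 1.940 + 1.010 = 2.9500 Tg P/yr.
τ = M / ΣF_out = 101000 / 2.9500 = 34240 yr.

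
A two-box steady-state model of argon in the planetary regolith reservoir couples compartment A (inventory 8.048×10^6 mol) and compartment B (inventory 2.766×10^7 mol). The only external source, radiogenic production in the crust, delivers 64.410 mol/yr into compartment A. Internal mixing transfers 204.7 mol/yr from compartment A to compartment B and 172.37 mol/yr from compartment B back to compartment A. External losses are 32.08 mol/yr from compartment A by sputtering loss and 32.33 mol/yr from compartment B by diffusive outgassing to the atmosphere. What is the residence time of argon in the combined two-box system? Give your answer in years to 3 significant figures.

Treat the two boxes together as one reservoir: the mixing fluxes between them are internal recycling, so τ = ΣM / Σ(external losses).
M_total = 8.048×10^6 + 2.766×10^7 = 3.5708×10^7 mol.
ΣF_external_out = 32.08 + 32.33 = 64.410 mol/yr.
τ = M_total / ΣF_ext = 3.5708×10^7 / 64.410 = 554400 yr.

554000 yr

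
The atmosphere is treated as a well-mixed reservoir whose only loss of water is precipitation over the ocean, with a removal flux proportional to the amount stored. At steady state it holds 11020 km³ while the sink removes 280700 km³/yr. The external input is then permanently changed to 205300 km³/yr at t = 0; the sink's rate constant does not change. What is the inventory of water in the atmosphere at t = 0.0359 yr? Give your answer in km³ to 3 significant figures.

The sink rate constant is k = F₀/M₀ = 280700/11020 = 25.47 yr⁻¹.
Solving dM/dt = F₁ − kM with M(0) = M₀ gives M(t) = F₁/k + (M₀ − F₁/k)·e^(−kt).
F₁/k = 205300/25.47 = 8059.9 km³; kt = 25.47 × 0.0359 = 0.9144, e^(−kt) = 0.4007.
M(0.0359) = 8059.9 + (11020 − 8059.9) × 0.4007 = 8059.9 + 1186 = 9246.1 km³.

9250 km³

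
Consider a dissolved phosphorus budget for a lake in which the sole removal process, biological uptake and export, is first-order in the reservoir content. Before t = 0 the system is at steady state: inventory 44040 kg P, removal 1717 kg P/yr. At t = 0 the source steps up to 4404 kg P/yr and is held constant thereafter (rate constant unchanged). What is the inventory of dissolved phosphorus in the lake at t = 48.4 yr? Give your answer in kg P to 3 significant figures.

Residence time τ = M₀/F₀ = 25.65 yr. The eventual steady state is M_∞ = M₀·(F₁/F₀) = 44040 × 4404/1717 = 112960 kg P.
The anomaly ΔM(t) = M(t) − M_∞ decays as ΔM₀·e^(−t/τ) with ΔM₀ = 44040 − 112960 = −68920 kg P.
At t = 48.4 yr, e^(−t/τ) = e^(−1.887) = 0.1515, so ΔM = −10440 kg P and M = 112960 − 10440 = 102520 kg P.

103000 kg P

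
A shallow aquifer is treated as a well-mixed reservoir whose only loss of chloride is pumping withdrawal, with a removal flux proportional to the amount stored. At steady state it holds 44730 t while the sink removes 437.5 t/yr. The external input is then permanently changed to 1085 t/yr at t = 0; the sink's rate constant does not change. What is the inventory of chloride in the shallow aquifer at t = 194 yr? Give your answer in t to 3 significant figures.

τ = M₀/F₀ = 44730/437.5 = 102.2 yr; rate constant k = 1/τ.
New steady state M_∞ = F₁/k = F₁·τ = 1085 × 102.2 = 110930 t.
M(t) = M_∞ + (M₀ − M_∞)·e^(−t/τ); t/τ = 194/102.2 = 1.897, so e^(−t/τ) = 0.1499.
M(t) = 110930 − 66200 × 0.1499 = 101000 t.

101000 t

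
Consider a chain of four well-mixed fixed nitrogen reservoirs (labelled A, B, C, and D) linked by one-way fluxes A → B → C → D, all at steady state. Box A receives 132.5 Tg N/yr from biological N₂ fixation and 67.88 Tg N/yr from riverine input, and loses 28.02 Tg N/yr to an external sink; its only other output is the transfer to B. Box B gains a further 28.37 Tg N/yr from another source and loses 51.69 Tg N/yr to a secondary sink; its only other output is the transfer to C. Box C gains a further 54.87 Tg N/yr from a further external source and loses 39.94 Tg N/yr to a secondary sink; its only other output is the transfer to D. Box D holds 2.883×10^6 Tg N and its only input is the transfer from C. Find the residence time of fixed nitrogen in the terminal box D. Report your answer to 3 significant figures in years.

17600 yr

Box A: F(A→B) = (132.5 + 67.88) − 28.02 = 172.36 Tg N/yr.
Box B: F(B→C) = (172.36 + 28.37) − 51.69 = 149.04 Tg N/yr.
Box C: F(C→D) = (149.04 + 54.87) − 39.94 = 163.97 Tg N/yr.
Box D throughput = its input = 163.97 Tg N/yr; τ = 2.883×10^6 / 163.97 = 17580 yr.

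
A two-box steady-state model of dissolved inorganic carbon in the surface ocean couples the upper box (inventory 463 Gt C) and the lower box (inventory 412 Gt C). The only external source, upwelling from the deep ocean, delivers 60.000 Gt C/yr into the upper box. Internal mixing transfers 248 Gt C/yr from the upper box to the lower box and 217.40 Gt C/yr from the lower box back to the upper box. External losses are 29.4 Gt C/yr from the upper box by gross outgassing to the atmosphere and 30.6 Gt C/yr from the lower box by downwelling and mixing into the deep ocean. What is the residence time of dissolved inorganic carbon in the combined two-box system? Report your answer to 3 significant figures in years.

Residence time in the combined system uses the total inventory and the total *external* removal — internal exchanges between the two boxes cancel.
M_total = 463 + 412 = 875.00 Gt C.
ΣF_external_out = 29.4 + 30.6 = 60.000 Gt C/yr.
τ = M_total / ΣF_ext = 875.00 / 60.000 = 14.58 yr.

14.6 yr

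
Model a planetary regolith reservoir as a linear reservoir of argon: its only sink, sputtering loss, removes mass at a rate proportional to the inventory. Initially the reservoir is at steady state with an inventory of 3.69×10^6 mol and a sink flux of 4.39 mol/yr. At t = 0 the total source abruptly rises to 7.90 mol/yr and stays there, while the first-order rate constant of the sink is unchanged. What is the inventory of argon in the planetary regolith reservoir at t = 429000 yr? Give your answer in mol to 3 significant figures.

The sink rate constant is k = F₀/M₀ = 4.39/3.69×10^6 = 1.190×10^-6 yr⁻¹.
Solving dM/dt = F₁ − kM with M(0) = M₀ gives M(t) = F₁/k + (M₀ − F₁/k)·e^(−kt).
F₁/k = 7.90/1.190×10^-6 = 6.6403×10^6 mol; kt = 1.190×10^-6 × 429000 = 0.5104, e^(−kt) = 0.6003.
M(429000) = 6.6403×10^6 + (3.69×10^6 − 6.6403×10^6) × 0.6003 = 6.6403×10^6 − 1.771×10^6 = 4.8693×10^6 mol.

4.87×10^6 mol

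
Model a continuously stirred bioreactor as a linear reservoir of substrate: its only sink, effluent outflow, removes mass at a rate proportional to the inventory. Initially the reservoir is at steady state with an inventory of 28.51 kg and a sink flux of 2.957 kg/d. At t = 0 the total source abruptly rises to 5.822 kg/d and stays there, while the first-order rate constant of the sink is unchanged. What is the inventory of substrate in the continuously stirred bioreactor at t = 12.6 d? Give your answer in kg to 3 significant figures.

48.7 kg

τ = M₀/F₀ = 28.51/2.957 = 9.642 d; rate constant k = 1/τ.
New steady state M_∞ = F₁/k = F₁·τ = 5.822 × 9.642 = 56.133 kg.
M(t) = M_∞ + (M₀ − M_∞)·e^(−t/τ); t/τ = 12.6/9.642 = 1.307, so e^(−t/τ) = 0.2707.
M(t) = 56.133 − 27.62 × 0.2707 = 48.656 kg.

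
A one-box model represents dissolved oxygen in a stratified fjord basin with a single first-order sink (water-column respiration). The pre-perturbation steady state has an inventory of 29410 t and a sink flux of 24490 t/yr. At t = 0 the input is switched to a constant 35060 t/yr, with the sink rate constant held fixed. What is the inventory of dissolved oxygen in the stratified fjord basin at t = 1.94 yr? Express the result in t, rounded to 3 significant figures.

39600 t

Residence time τ = M₀/F₀ = 1.201 yr. The eventual steady state is M_∞ = M₀·(F₁/F₀) = 29410 × 35060/24490 = 42103 t.
The anomaly ΔM(t) = M(t) − M_∞ decays as ΔM₀·e^(−t/τ) with ΔM₀ = 29410 − 42103 = −12690 t.
At t = 1.94 yr, e^(−t/τ) = e^(−1.615) = 0.1988, so ΔM = −2523 t and M = 42103 − 2523 = 39580 t.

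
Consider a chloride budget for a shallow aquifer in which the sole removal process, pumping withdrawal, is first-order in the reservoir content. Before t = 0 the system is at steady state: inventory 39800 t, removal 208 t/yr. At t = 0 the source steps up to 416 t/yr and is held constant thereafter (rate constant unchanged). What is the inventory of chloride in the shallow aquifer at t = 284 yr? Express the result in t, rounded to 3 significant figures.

τ = M₀/F₀ = 39800/208 = 191.3 yr; rate constant k = 1/τ.
New steady state M_∞ = F₁/k = F₁·τ = 416 × 191.3 = 79600 t.
M(t) = M_∞ + (M₀ − M_∞)·e^(−t/τ); t/τ = 284/191.3 = 1.484, so e^(−t/τ) = 0.2267.
M(t) = 79600 − 39800 × 0.2267 = 70578 t.

70600 t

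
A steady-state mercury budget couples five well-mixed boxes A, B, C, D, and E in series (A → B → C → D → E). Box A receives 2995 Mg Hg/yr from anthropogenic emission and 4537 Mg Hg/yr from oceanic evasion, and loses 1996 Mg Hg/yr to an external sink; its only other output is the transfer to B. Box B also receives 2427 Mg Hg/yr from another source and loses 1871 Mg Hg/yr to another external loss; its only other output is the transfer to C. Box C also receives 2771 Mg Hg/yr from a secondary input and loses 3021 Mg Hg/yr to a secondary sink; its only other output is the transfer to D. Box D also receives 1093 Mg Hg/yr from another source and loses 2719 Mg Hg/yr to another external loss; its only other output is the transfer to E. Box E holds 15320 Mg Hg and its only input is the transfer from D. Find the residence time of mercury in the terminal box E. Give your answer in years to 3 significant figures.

Box A: F(A→B) = (2995 + 4537) − 1996 = 5536.0 Mg Hg/yr.
Box B: F(B→C) = (5536.0 + 2427) − 1871 = 6092.0 Mg Hg/yr.
Box C: F(C→D) = (6092.0 + 2771) − 3021 = 5842.0 Mg Hg/yr.
Box D: F(D→E) = (5842.0 + 1093) − 2719 = 4216.0 Mg Hg/yr.
Box E throughput = its input = 4216.0 Mg Hg/yr; τ = 15320 / 4216.0 = 3.634 yr.

3.63 yr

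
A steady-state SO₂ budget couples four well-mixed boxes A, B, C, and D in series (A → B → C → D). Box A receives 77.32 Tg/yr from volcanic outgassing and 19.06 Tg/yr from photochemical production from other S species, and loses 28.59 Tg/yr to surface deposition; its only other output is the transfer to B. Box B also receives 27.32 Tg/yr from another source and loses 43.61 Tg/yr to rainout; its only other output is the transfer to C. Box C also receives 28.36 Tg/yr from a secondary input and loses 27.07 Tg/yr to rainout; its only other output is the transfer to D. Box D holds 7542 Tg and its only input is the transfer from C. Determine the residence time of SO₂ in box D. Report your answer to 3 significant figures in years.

143 yr

Box A: F(A→B) = (77.32 + 19.06) − 28.59 = 67.790 Tg/yr.
Box B: F(B→C) = (67.790 + 27.32) − 43.61 = 51.500 Tg/yr.
Box C: F(C→D) = (51.500 + 28.36) − 27.07 = 52.790 Tg/yr.
Box D throughput = its input = 52.790 Tg/yr; τ = 7542 / 52.790 = 142.9 yr.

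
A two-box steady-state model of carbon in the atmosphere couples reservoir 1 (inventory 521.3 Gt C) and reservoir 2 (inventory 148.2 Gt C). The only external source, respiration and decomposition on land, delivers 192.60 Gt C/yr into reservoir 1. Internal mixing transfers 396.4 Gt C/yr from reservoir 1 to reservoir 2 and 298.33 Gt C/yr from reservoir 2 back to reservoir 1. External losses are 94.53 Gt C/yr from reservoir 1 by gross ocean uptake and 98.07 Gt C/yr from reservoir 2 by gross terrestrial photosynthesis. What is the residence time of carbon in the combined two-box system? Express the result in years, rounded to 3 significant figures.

3.48 yr

For the system as a whole, the A↔B exchange is internal and contributes nothing to the throughput; only the external sinks remove mass.
M_total = 521.3 + 148.2 = 669.50 Gt C.
ΣF_external_out = 94.53 + 98.07 = 192.60 Gt C/yr.
τ = M_total / ΣF_ext = 669.50 / 192.60 = 3.476 yr.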